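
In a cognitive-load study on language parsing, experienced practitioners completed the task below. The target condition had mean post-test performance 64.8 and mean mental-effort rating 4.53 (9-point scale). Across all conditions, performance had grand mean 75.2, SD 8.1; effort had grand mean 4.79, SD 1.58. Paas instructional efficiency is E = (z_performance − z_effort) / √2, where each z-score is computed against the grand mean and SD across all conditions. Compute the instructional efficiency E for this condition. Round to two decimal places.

z_performance = (64.8 − 75.2) / 8.1 = -10.4000 / 8.1 = -1.2840.
z_effort = (4.53 − 4.79) / 1.58 = -0.2600 / 1.58 = -0.1646.
z_P − z_E = -1.2840 − (-0.1646) = -1.1194.
E = -1.1194 / √2 = -1.1194 / 1.41421 = -0.7915 ≈ -0.79.

-0.79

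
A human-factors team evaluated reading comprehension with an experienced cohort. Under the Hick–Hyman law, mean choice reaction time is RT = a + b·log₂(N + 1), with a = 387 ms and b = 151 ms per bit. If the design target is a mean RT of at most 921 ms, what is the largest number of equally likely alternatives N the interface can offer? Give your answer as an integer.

10

Set 387 + 151·log₂(N + 1) ≤ 921.
log₂(N + 1) ≤ (921 − 387) / 151 = 3.5364.
N + 1 ≤ 2^3.5364 = 11.6028.
N ≤ 10.6028, so the largest integer N is 10.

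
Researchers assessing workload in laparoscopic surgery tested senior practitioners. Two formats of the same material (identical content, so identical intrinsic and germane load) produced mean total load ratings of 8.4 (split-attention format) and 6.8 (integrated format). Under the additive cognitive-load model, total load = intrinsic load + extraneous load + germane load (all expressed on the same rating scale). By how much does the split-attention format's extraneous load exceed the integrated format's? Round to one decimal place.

Intrinsic and germane load are equal across formats, so the difference in total load equals the difference in extraneous load.
Extraneous-load difference = 8.4 − 6.8 = 1.6.

1.6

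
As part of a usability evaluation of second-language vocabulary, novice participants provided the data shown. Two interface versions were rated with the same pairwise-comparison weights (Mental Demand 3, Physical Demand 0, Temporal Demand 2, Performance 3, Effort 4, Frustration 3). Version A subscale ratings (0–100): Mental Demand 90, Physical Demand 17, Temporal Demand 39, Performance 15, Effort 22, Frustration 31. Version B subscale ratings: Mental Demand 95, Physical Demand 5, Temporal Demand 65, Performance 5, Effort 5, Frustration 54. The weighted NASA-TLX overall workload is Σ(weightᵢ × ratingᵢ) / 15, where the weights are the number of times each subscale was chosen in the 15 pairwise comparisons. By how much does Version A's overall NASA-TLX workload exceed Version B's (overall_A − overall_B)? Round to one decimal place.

-2.5

Version A weighted sum = 3·90 + 0·17 + 2·39 + 3·15 + 4·22 + 3·31 = 270 + 0 + 78 + 45 + 88 + 93 = 574; overall_A = 574/15 = 38.2667.
Version B weighted sum = 3·95 + 0·5 + 2·65 + 3·5 + 4·5 + 3·54 = 285 + 0 + 130 + 15 + 20 + 162 = 612; overall_B = 612/15 = 40.8000.
Difference = 38.2667 − 40.8000 = -2.5333 ≈ -2.5.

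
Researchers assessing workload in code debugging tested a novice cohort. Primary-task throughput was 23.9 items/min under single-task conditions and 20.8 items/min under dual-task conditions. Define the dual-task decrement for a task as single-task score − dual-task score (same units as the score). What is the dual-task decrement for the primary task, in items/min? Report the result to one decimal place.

Decrement = 23.9 − 20.8 = 3.1000 items/min ≈ 3.1 items/min.

3.1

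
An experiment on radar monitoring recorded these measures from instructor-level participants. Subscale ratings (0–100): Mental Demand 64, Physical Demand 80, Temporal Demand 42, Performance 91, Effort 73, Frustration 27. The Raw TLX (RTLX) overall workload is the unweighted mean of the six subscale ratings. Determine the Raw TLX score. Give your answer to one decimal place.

Sum of ratings = 64 + 80 + 42 + 91 + 73 + 27 = 377.
RTLX = 377 / 6 = 62.8333 ≈ 62.8.

62.8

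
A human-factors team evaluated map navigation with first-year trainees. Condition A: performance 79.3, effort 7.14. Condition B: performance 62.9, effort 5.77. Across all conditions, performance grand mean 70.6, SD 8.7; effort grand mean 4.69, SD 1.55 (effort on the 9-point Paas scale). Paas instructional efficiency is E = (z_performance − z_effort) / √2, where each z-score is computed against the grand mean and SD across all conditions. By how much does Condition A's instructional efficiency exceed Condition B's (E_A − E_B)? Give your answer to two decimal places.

Condition A: z_P = (79.3 − 70.6)/8.7 = 1.0000; z_E = (7.14 − 4.69)/1.55 = 1.5806; E_A = (1.0000 − 1.5806)/√2 = -0.4105.
Condition B: z_P = (62.9 − 70.6)/8.7 = -0.8851; z_E = (5.77 − 4.69)/1.55 = 0.6968; E_B = (-0.8851 − 0.6968)/√2 = -1.1186.
E_A − E_B = -0.4105 − (-1.1186) = 0.7081 ≈ 0.71.

0.71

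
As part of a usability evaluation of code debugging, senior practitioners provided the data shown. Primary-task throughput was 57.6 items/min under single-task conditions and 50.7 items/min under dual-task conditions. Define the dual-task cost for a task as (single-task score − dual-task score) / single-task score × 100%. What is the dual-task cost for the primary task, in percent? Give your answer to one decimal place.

Cost = (57.6 − 50.7) / 57.6 × 100%
     = 6.9000 / 57.6 × 100% = 11.9792%.
≈ 12.0%.

12.0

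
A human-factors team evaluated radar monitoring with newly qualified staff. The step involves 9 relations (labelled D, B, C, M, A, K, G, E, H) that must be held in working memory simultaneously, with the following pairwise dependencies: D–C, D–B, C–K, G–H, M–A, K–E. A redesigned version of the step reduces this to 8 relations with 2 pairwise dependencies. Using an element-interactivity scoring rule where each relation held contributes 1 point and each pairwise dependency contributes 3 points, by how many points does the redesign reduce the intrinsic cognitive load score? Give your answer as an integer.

13

Original: 9 × 1 + 6 × 3 = 9 + 18 = 27.
Redesigned: 8 × 1 + 2 × 3 = 8 + 6 = 14.
Reduction = 27 − 14 = 13.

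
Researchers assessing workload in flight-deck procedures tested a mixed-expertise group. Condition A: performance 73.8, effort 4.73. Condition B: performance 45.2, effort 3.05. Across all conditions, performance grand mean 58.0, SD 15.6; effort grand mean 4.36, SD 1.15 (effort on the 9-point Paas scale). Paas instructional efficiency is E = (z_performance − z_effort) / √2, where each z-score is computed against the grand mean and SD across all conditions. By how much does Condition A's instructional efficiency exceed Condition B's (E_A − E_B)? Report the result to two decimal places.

0.26

Condition A: z_P = (73.8 − 58.0)/15.6 = 1.0128; z_E = (4.73 − 4.36)/1.15 = 0.3217; E_A = (1.0128 − 0.3217)/√2 = 0.4887.
Condition B: z_P = (45.2 − 58.0)/15.6 = -0.8205; z_E = (3.05 − 4.36)/1.15 = -1.1391; E_B = (-0.8205 − (-1.1391))/√2 = 0.2253.
E_A − E_B = 0.4887 − 0.2253 = 0.2634 ≈ 0.26.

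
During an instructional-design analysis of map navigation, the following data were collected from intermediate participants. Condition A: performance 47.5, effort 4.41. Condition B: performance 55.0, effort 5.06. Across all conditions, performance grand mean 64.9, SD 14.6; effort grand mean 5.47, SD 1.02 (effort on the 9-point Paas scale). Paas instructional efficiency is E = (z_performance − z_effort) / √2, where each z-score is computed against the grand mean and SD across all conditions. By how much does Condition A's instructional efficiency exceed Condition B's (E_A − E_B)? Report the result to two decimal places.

Condition A: z_P = (47.5 − 64.9)/14.6 = -1.1918; z_E = (4.41 − 5.47)/1.02 = -1.0392; E_A = (-1.1918 − (-1.0392))/√2 = -0.1079.
Condition B: z_P = (55.0 − 64.9)/14.6 = -0.6781; z_E = (5.06 − 5.47)/1.02 = -0.4020; E_B = (-0.6781 − (-0.4020))/√2 = -0.1952.
E_A − E_B = -0.1079 − (-0.1952) = 0.0873 ≈ 0.09.

0.09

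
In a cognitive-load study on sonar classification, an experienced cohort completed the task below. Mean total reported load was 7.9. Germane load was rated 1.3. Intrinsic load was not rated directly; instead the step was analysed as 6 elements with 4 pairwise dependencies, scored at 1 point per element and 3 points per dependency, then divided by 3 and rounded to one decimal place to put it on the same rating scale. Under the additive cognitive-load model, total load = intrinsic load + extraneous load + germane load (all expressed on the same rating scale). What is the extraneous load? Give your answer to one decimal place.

0.6

Intrinsic (element-interactivity): (6 × 1 + 4 × 3) / 3 = 18 / 3 = 6.0000 → 6.0.
extraneous load = total − intrinsic − germane
             = 7.9 − 6.0 − 1.3 = 0.6.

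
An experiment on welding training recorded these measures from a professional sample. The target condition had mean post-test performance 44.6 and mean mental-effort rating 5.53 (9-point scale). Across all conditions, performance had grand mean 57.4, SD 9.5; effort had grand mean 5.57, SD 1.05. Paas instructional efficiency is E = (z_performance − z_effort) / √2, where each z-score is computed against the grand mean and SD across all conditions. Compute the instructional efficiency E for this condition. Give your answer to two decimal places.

-0.93

z_performance = (44.6 − 57.4) / 9.5 = -12.8000 / 9.5 = -1.3474.
z_effort = (5.53 − 5.57) / 1.05 = -0.0400 / 1.05 = -0.0381.
z_P − z_E = -1.3474 − (-0.0381) = -1.3093.
E = -1.3093 / √2 = -1.3093 / 1.41421 = -0.9258 ≈ -0.93.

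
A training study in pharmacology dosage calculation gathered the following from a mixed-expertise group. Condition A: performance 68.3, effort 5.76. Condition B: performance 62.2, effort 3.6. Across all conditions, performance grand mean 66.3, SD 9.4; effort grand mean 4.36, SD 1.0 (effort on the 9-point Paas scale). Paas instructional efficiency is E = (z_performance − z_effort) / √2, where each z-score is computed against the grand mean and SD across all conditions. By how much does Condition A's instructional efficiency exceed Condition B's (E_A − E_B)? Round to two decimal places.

-1.07

Condition A: z_P = (68.3 − 66.3)/9.4 = 0.2128; z_E = (5.76 − 4.36)/1.0 = 1.4000; E_A = (0.2128 − 1.4000)/√2 = -0.8395.
Condition B: z_P = (62.2 − 66.3)/9.4 = -0.4362; z_E = (3.6 − 4.36)/1.0 = -0.7600; E_B = (-0.4362 − (-0.7600))/√2 = 0.2290.
E_A − E_B = -0.8395 − 0.2290 = -1.0685 ≈ -1.07.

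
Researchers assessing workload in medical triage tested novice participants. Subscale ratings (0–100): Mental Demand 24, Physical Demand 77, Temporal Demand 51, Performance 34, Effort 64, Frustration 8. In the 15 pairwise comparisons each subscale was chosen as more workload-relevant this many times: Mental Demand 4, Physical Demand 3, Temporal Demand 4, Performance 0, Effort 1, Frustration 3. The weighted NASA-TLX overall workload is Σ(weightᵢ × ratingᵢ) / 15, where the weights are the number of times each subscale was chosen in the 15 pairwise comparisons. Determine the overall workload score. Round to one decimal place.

41.3

The tallies are the weights (they sum to 15).
Weighted sum = 4·24 + 3·77 + 4·51 + 0·34 + 1·64 + 3·8
            = 96 + 231 + 204 + 0 + 64 + 24 = 619.
Overall workload = 619 / 15 = 41.2667 ≈ 41.3.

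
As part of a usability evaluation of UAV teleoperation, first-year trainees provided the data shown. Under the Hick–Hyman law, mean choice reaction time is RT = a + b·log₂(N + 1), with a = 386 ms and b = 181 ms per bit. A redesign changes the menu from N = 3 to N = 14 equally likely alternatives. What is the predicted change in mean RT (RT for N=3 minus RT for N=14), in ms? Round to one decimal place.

-345.1

RT(3) = 386 + 181·log₂(4) = 386 + 181·2.0000 = 748.0000 ms.
RT(14) = 386 + 181·log₂(15) = 386 + 181·3.9069 = 1093.1489 ms.
Difference = 748.0000 − 1093.1489 = -345.1489 ≈ -345.1 ms.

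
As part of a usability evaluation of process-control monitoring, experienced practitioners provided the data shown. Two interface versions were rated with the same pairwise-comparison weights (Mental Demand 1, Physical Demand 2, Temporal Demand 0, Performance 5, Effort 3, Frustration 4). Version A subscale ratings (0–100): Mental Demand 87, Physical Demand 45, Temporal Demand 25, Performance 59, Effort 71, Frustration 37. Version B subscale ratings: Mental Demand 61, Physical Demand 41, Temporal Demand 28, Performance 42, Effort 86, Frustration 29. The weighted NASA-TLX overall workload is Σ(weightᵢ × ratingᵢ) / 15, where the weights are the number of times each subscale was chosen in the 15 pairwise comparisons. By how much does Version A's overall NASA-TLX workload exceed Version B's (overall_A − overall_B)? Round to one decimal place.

Version A weighted sum = 1·87 + 2·45 + 0·25 + 5·59 + 3·71 + 4·37 = 87 + 90 + 0 + 295 + 213 + 148 = 833; overall_A = 833/15 = 55.5333.
Version B weighted sum = 1·61 + 2·41 + 0·28 + 5·42 + 3·86 + 4·29 = 61 + 82 + 0 + 210 + 258 + 116 = 727; overall_B = 727/15 = 48.4667.
Difference = 55.5333 − 48.4667 = 7.0666 ≈ 7.1.

7.1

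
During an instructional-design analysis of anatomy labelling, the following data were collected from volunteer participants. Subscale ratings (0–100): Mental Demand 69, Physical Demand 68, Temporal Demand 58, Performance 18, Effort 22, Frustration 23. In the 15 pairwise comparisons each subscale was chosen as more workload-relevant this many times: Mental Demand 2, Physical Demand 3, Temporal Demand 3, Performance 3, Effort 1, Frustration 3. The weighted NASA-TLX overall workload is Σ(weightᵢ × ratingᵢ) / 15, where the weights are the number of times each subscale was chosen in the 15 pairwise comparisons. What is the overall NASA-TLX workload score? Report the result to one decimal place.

44.1

The tallies are the weights (they sum to 15).
Weighted sum = 2·69 + 3·68 + 3·58 + 3·18 + 1·22 + 3·23
            = 138 + 204 + 174 + 54 + 22 + 69 = 661.
Overall workload = 661 / 15 = 44.0667 ≈ 44.1.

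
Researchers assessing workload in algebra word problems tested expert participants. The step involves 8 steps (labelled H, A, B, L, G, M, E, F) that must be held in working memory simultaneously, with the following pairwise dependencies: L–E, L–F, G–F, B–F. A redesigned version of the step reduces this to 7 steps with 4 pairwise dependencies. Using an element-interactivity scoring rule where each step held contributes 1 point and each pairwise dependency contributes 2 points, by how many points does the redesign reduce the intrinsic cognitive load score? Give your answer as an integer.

Original: 8 × 1 + 4 × 2 = 8 + 8 = 16.
Redesigned: 7 × 1 + 4 × 2 = 7 + 8 = 15.
Reduction = 16 − 15 = 1.

1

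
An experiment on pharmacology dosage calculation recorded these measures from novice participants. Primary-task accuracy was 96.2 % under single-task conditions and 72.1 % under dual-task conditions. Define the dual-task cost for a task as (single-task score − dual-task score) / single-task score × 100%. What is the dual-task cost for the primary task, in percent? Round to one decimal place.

25.1

Cost = (96.2 − 72.1) / 96.2 × 100%
     = 24.1000 / 96.2 × 100% = 25.0520%.
≈ 25.1%.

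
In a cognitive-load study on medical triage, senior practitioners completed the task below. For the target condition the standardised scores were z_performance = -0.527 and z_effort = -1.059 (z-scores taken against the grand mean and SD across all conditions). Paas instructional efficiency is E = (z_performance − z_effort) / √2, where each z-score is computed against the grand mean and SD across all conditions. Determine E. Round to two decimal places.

0.38

z_P − z_E = -0.527 − (-1.059) = 0.5320.
E = 0.5320 / √2 = 0.5320 / 1.41421 = 0.3762 ≈ 0.38.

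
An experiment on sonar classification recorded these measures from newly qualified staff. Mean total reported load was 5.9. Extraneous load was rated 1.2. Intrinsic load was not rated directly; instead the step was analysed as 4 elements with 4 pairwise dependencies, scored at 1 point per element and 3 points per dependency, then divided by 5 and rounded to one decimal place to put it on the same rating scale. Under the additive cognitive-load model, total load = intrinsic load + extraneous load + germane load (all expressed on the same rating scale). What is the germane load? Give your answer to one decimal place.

1.5

Intrinsic (element-interactivity): (4 × 1 + 4 × 3) / 5 = 16 / 5 = 3.2000 → 3.2.
germane load = total − intrinsic − extraneous
             = 5.9 − 3.2 − 1.2 = 1.5.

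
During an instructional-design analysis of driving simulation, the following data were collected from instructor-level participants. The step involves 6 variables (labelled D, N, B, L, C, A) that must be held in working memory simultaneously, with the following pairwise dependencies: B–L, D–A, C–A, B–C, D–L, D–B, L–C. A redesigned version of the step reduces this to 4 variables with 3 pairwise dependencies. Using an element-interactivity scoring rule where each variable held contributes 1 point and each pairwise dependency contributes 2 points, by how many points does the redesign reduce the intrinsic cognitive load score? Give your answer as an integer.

10

Original: 6 × 1 + 7 × 2 = 6 + 14 = 20.
Redesigned: 4 × 1 + 3 × 2 = 4 + 6 = 10.
Reduction = 20 − 10 = 10.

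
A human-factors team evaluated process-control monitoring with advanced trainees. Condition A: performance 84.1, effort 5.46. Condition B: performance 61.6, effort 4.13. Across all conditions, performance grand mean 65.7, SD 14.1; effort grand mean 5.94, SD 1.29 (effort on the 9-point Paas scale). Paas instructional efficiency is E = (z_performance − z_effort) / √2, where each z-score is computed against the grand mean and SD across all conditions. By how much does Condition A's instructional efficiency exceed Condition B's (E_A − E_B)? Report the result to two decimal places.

Condition A: z_P = (84.1 − 65.7)/14.1 = 1.3050; z_E = (5.46 − 5.94)/1.29 = -0.3721; E_A = (1.3050 − (-0.3721))/√2 = 1.1859.
Condition B: z_P = (61.6 − 65.7)/14.1 = -0.2908; z_E = (4.13 − 5.94)/1.29 = -1.4031; E_B = (-0.2908 − (-1.4031))/√2 = 0.7865.
E_A − E_B = 1.1859 − 0.7865 = 0.3994 ≈ 0.40.

0.40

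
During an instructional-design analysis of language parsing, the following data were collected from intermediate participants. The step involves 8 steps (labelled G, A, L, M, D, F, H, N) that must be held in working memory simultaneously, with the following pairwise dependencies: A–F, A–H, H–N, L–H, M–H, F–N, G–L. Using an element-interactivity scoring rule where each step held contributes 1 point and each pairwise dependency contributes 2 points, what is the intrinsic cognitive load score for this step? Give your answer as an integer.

Count of steps held simultaneously: 8.
Count of pairwise dependencies listed: 7.
Element contribution: 8 × 1 = 8.
Interaction contribution: 7 × 2 = 14.
Intrinsic load = 8 + 14 = 22.

22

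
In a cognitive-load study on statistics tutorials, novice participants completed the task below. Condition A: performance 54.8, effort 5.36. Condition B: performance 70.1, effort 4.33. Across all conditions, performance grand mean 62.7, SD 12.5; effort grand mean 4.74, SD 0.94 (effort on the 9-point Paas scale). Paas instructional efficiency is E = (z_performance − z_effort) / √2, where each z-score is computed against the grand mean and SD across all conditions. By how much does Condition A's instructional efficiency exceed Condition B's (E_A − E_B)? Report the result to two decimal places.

Condition A: z_P = (54.8 − 62.7)/12.5 = -0.6320; z_E = (5.36 − 4.74)/0.94 = 0.6596; E_A = (-0.6320 − 0.6596)/√2 = -0.9133.
Condition B: z_P = (70.1 − 62.7)/12.5 = 0.5920; z_E = (4.33 − 4.74)/0.94 = -0.4362; E_B = (0.5920 − (-0.4362))/√2 = 0.7270.
E_A − E_B = -0.9133 − 0.7270 = -1.6403 ≈ -1.64.

-1.64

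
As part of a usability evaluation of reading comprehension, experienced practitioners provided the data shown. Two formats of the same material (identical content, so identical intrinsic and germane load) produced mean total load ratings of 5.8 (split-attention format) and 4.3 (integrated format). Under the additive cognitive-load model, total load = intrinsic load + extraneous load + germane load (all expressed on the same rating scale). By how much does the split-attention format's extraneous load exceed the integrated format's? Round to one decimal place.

Intrinsic and germane load are equal across formats, so the difference in total load equals the difference in extraneous load.
Extraneous-load difference = 5.8 − 4.3 = 1.5.

1.5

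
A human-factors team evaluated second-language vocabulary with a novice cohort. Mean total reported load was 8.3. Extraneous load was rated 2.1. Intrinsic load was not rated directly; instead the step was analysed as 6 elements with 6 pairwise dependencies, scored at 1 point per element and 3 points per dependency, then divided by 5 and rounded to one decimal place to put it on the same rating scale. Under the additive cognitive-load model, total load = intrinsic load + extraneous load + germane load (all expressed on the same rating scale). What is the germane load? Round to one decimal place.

1.4

Intrinsic (element-interactivity): (6 × 1 + 6 × 3) / 5 = 24 / 5 = 4.8000 → 4.8.
germane load = total − intrinsic − extraneous
             = 8.3 − 4.8 − 2.1 = 1.4.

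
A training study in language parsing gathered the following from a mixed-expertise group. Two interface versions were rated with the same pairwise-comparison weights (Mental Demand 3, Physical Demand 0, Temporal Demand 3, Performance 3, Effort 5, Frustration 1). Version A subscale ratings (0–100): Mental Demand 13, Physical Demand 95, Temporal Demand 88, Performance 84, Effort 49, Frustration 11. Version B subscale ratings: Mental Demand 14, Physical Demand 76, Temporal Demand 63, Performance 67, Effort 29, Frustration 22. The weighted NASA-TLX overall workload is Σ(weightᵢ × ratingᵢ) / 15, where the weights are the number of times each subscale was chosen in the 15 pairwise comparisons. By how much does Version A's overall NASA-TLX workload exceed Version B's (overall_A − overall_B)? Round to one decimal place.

14.1

Version A weighted sum = 3·13 + 0·95 + 3·88 + 3·84 + 5·49 + 1·11 = 39 + 0 + 264 + 252 + 245 + 11 = 811; overall_A = 811/15 = 54.0667.
Version B weighted sum = 3·14 + 0·76 + 3·63 + 3·67 + 5·29 + 1·22 = 42 + 0 + 189 + 201 + 145 + 22 = 599; overall_B = 599/15 = 39.9333.
Difference = 54.0667 − 39.9333 = 14.1334 ≈ 14.1.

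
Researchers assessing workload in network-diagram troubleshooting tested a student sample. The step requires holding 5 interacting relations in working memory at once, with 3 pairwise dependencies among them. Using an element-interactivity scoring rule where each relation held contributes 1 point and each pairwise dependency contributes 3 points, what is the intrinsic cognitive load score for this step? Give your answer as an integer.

Element contribution: 5 × 1 = 5.
Interaction contribution: 3 × 3 = 9.
Intrinsic load = 5 + 9 = 14.

14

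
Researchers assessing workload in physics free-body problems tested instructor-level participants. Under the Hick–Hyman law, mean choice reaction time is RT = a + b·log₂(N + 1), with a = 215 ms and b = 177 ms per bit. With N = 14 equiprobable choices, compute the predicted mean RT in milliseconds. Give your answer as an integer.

907

log₂(14 + 1) = log₂(15) = 3.9069.
RT = 215 + 177 × 3.9069 = 215 + 691.5213 = 906.5213 ms.
≈ 907 ms.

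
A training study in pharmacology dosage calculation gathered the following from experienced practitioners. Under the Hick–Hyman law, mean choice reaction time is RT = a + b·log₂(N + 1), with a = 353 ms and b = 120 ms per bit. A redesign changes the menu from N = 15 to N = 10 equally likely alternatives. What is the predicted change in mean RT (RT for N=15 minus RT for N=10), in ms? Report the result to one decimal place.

RT(15) = 353 + 120·log₂(16) = 353 + 120·4.0000 = 833.0000 ms.
RT(10) = 353 + 120·log₂(11) = 353 + 120·3.4594 = 768.1280 ms.
Difference = 833.0000 − 768.1280 = 64.8720 ≈ 64.9 ms.

64.9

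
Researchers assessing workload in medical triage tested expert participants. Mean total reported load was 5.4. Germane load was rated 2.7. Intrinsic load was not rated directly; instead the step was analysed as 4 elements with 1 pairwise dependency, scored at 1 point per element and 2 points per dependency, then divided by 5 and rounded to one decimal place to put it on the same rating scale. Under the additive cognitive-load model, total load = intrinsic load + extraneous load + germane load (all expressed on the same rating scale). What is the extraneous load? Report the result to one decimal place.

Intrinsic (element-interactivity): (4 × 1 + 1 × 2) / 5 = 6 / 5 = 1.2000 → 1.2.
extraneous load = total − intrinsic − germane
             = 5.4 − 1.2 − 2.7 = 1.5.

1.5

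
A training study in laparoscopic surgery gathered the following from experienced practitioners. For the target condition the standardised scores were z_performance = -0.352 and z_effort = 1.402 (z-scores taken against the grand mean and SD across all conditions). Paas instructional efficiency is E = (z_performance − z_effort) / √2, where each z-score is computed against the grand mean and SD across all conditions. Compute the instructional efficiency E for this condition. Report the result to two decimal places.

z_P − z_E = -0.352 − 1.402 = -1.7540.
E = -1.7540 / √2 = -1.7540 / 1.41421 = -1.2403 ≈ -1.24.

-1.24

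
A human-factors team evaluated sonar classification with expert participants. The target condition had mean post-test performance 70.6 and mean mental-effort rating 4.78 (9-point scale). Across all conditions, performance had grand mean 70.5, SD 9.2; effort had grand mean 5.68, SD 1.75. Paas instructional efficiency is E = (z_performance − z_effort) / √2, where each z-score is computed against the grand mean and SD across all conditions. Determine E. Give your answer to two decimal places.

z_performance = (70.6 − 70.5) / 9.2 = 0.1000 / 9.2 = 0.0109.
z_effort = (4.78 − 5.68) / 1.75 = -0.9000 / 1.75 = -0.5143.
z_P − z_E = 0.0109 − (-0.5143) = 0.5252.
E = 0.5252 / √2 = 0.5252 / 1.41421 = 0.3714 ≈ 0.37.

0.37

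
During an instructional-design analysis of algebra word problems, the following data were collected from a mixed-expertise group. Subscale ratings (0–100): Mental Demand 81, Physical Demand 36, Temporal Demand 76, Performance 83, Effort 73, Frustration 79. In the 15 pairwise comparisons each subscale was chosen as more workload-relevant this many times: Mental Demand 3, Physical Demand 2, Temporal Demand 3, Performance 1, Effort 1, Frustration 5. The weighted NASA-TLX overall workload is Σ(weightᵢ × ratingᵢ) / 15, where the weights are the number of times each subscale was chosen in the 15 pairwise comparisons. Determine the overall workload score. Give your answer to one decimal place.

72.9

The tallies are the weights (they sum to 15).
Weighted sum = 3·81 + 2·36 + 3·76 + 1·83 + 1·73 + 5·79
            = 243 + 72 + 228 + 83 + 73 + 395 = 1094.
Overall workload = 1094 / 15 = 72.9333 ≈ 72.9.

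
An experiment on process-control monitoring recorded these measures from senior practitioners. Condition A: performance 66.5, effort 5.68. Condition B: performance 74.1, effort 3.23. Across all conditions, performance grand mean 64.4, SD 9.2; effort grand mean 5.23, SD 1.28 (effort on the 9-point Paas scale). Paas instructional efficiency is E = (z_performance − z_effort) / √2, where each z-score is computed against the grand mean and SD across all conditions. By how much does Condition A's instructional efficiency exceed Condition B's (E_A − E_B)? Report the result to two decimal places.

-1.94

Condition A: z_P = (66.5 − 64.4)/9.2 = 0.2283; z_E = (5.68 − 5.23)/1.28 = 0.3516; E_A = (0.2283 − 0.3516)/√2 = -0.0872.
Condition B: z_P = (74.1 − 64.4)/9.2 = 1.0543; z_E = (3.23 − 5.23)/1.28 = -1.5625; E_B = (1.0543 − (-1.5625))/√2 = 1.8504.
E_A − E_B = -0.0872 − 1.8504 = -1.9376 ≈ -1.94.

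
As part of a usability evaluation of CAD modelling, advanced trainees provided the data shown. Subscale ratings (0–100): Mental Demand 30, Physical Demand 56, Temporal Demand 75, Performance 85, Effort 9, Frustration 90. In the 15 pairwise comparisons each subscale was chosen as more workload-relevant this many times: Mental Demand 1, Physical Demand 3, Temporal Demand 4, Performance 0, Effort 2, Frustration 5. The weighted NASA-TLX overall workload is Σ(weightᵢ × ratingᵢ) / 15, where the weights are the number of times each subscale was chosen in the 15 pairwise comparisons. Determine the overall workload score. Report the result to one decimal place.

The tallies are the weights (they sum to 15).
Weighted sum = 1·30 + 3·56 + 4·75 + 0·85 + 2·9 + 5·90
            = 30 + 168 + 300 + 0 + 18 + 450 = 966.
Overall workload = 966 / 15 = 64.4000 ≈ 64.4.

64.4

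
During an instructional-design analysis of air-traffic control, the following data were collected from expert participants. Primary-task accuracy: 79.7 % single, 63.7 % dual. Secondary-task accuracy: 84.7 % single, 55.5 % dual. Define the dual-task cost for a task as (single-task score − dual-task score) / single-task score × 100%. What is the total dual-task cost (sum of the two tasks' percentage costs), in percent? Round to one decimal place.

Primary cost = (79.7 − 63.7) / 79.7 × 100% = 20.0753%.
Secondary cost = (84.7 − 55.5) / 84.7 × 100% = 34.4746%.
Total = 20.0753% + 34.4746% = 54.5499% ≈ 54.5%.

54.5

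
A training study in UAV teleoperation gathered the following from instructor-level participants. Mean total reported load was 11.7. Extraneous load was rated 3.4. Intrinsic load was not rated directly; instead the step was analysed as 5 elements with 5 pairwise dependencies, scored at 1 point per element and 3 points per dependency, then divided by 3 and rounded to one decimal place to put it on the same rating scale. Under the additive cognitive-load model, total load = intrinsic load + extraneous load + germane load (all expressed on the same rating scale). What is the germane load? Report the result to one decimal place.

Intrinsic (element-interactivity): (5 × 1 + 5 × 3) / 3 = 20 / 3 = 6.6667 → 6.7.
germane load = total − intrinsic − extraneous
             = 11.7 − 6.7 − 3.4 = 1.6.

1.6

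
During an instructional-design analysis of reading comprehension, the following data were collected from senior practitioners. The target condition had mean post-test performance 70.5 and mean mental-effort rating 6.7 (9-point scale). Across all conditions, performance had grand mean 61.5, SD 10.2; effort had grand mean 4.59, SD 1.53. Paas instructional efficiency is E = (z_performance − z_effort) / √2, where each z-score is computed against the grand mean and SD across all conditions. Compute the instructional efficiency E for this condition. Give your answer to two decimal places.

-0.35

z_performance = (70.5 − 61.5) / 10.2 = 9.0000 / 10.2 = 0.8824.
z_effort = (6.7 − 4.59) / 1.53 = 2.1100 / 1.53 = 1.3791.
z_P − z_E = 0.8824 − 1.3791 = -0.4967.
E = -0.4967 / √2 = -0.4967 / 1.41421 = -0.3512 ≈ -0.35.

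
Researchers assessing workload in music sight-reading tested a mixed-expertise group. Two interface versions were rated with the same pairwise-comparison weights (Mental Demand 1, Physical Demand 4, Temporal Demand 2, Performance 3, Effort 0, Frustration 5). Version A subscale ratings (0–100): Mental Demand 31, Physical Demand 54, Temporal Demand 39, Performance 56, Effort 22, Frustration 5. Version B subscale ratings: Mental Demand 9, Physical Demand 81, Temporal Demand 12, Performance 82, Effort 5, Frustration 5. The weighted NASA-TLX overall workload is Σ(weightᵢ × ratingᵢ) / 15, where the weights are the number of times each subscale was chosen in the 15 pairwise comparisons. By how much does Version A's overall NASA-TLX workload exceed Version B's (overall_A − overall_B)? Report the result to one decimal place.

-7.3

Version A weighted sum = 1·31 + 4·54 + 2·39 + 3·56 + 0·22 + 5·5 = 31 + 216 + 78 + 168 + 0 + 25 = 518; overall_A = 518/15 = 34.5333.
Version B weighted sum = 1·9 + 4·81 + 2·12 + 3·82 + 0·5 + 5·5 = 9 + 324 + 24 + 246 + 0 + 25 = 628; overall_B = 628/15 = 41.8667.
Difference = 34.5333 − 41.8667 = -7.3334 ≈ -7.3.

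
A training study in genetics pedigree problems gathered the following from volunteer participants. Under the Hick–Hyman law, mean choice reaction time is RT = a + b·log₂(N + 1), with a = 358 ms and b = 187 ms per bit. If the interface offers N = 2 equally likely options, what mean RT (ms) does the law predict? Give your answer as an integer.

654

log₂(2 + 1) = log₂(3) = 1.5850.
RT = 358 + 187 × 1.5850 = 358 + 296.3950 = 654.3950 ms.
≈ 654 ms.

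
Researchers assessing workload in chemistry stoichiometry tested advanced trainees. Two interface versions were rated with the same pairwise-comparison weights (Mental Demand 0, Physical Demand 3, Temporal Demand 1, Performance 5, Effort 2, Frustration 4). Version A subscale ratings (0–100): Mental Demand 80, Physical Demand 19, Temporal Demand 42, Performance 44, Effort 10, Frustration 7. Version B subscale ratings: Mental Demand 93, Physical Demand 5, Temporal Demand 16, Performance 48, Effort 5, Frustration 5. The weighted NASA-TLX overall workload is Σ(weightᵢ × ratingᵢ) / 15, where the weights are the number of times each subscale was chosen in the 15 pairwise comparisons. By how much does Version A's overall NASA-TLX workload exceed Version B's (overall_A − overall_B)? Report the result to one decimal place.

Version A weighted sum = 0·80 + 3·19 + 1·42 + 5·44 + 2·10 + 4·7 = 0 + 57 + 42 + 220 + 20 + 28 = 367; overall_A = 367/15 = 24.4667.
Version B weighted sum = 0·93 + 3·5 + 1·16 + 5·48 + 2·5 + 4·5 = 0 + 15 + 16 + 240 + 10 + 20 = 301; overall_B = 301/15 = 20.0667.
Difference = 24.4667 − 20.0667 = 4.4000 ≈ 4.4.

4.4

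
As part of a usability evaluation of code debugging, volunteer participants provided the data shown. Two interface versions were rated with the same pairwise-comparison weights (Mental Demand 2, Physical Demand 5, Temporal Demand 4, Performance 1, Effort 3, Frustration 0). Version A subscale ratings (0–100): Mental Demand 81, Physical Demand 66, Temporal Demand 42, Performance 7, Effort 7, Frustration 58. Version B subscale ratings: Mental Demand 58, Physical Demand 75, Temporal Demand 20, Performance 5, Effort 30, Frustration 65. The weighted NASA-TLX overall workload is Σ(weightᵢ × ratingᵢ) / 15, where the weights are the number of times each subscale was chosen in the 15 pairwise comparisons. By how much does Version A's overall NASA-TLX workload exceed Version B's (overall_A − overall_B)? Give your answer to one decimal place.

Version A weighted sum = 2·81 + 5·66 + 4·42 + 1·7 + 3·7 + 0·58 = 162 + 330 + 168 + 7 + 21 + 0 = 688; overall_A = 688/15 = 45.8667.
Version B weighted sum = 2·58 + 5·75 + 4·20 + 1·5 + 3·30 + 0·65 = 116 + 375 + 80 + 5 + 90 + 0 = 666; overall_B = 666/15 = 44.4000.
Difference = 45.8667 − 44.4000 = 1.4667 ≈ 1.5.

1.5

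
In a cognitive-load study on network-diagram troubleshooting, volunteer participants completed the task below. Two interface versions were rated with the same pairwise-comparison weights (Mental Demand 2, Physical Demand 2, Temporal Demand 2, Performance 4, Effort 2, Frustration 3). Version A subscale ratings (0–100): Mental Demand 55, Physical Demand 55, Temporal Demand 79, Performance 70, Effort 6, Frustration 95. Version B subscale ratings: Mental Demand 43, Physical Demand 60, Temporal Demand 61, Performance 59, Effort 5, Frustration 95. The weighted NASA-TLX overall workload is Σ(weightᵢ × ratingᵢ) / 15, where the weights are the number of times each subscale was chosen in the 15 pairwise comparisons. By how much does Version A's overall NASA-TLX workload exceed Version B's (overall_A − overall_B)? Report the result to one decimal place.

Version A weighted sum = 2·55 + 2·55 + 2·79 + 4·70 + 2·6 + 3·95 = 110 + 110 + 158 + 280 + 12 + 285 = 955; overall_A = 955/15 = 63.6667.
Version B weighted sum = 2·43 + 2·60 + 2·61 + 4·59 + 2·5 + 3·95 = 86 + 120 + 122 + 236 + 10 + 285 = 859; overall_B = 859/15 = 57.2667.
Difference = 63.6667 − 57.2667 = 6.4000 ≈ 6.4.

6.4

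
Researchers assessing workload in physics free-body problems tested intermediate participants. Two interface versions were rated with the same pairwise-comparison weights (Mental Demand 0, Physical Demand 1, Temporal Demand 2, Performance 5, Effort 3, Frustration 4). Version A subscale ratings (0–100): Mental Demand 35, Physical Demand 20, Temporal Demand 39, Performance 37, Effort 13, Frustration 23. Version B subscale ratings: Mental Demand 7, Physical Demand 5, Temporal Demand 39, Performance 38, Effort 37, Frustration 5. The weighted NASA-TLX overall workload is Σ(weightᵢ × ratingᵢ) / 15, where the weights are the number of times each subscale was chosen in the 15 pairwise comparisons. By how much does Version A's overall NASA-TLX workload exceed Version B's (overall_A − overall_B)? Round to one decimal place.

Version A weighted sum = 0·35 + 1·20 + 2·39 + 5·37 + 3·13 + 4·23 = 0 + 20 + 78 + 185 + 39 + 92 = 414; overall_A = 414/15 = 27.6000.
Version B weighted sum = 0·7 + 1·5 + 2·39 + 5·38 + 3·37 + 4·5 = 0 + 5 + 78 + 190 + 111 + 20 = 404; overall_B = 404/15 = 26.9333.
Difference = 27.6000 − 26.9333 = 0.6667 ≈ 0.7.

0.7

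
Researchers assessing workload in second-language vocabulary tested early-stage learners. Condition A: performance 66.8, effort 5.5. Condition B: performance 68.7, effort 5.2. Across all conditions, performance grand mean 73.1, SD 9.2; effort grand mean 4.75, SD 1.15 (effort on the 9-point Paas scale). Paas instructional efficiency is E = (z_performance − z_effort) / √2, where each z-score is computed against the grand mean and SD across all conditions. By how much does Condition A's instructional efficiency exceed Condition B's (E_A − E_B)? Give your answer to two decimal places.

-0.33

Condition A: z_P = (66.8 − 73.1)/9.2 = -0.6848; z_E = (5.5 − 4.75)/1.15 = 0.6522; E_A = (-0.6848 − 0.6522)/√2 = -0.9454.
Condition B: z_P = (68.7 − 73.1)/9.2 = -0.4783; z_E = (5.2 − 4.75)/1.15 = 0.3913; E_B = (-0.4783 − 0.3913)/√2 = -0.6149.
E_A − E_B = -0.9454 − (-0.6149) = -0.3305 ≈ -0.33.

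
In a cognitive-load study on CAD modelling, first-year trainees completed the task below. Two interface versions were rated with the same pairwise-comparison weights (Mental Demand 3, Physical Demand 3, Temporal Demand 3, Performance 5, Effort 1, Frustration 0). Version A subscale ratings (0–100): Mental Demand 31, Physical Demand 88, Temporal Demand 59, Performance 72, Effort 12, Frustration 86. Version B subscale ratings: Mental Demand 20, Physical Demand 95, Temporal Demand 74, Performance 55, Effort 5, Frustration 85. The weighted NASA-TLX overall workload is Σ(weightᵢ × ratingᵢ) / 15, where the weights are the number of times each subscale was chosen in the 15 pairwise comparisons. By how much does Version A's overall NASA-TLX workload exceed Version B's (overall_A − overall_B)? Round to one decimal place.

Version A weighted sum = 3·31 + 3·88 + 3·59 + 5·72 + 1·12 + 0·86 = 93 + 264 + 177 + 360 + 12 + 0 = 906; overall_A = 906/15 = 60.4000.
Version B weighted sum = 3·20 + 3·95 + 3·74 + 5·55 + 1·5 + 0·85 = 60 + 285 + 222 + 275 + 5 + 0 = 847; overall_B = 847/15 = 56.4667.
Difference = 60.4000 − 56.4667 = 3.9333 ≈ 3.9.

3.9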